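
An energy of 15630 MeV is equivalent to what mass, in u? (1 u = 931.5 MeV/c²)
m = E/c² = 16.78 u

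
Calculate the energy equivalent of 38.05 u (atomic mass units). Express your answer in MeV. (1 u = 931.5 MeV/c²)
E = mc² = 35440 MeV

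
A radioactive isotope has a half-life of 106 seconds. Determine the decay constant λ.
λ = ln(2)/t½ = 0.006539 second⁻¹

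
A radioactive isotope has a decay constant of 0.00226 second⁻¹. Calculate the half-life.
t½ = ln(2)/λ = 306.7 seconds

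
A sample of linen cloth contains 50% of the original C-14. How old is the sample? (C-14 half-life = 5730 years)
Age = t½ × log₂(1/ratio) = 5730 years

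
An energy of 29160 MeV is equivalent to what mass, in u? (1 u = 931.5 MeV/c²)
m = E/c² = 31.3 u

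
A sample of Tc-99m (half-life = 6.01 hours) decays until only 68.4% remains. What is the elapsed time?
t = t½ × log₂(N₀/N) = 3.293 hours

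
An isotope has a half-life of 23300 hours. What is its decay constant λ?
λ = ln(2)/t½ = 2.975e-5 hour⁻¹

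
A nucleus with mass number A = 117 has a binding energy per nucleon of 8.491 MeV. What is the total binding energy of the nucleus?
B.E. = 8.491 × 117 = 993.4 MeV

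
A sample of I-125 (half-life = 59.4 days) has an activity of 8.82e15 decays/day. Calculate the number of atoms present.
N = A/λ = 7.558e17 atoms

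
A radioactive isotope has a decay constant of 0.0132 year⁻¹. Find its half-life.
t½ = ln(2)/λ = 52.51 years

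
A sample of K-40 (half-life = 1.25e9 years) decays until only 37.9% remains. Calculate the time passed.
t = t½ × log₂(N₀/N) = 1.75e9 years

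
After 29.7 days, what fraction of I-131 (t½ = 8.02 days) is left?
N/N₀ = (1/2)^(t/t½) = 0.07677 = 7.68%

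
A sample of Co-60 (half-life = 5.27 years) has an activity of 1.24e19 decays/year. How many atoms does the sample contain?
N = A/λ = 9.428e19 atoms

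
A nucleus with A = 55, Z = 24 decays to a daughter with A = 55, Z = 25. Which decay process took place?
ΔA = 0, ΔZ = +1 ⇒ beta-minus decay (β⁻)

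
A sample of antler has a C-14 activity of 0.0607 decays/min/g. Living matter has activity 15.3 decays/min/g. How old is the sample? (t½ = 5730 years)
Age = t½ × log₂(A₀/A) = 45710 years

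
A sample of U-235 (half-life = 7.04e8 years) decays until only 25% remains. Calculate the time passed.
t = t½ × log₂(N₀/N) = 1.408e9 years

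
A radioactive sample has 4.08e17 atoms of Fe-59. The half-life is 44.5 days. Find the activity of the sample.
A = λN = 6.355e15 decays/day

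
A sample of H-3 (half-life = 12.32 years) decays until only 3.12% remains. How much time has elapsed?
t = t½ × log₂(N₀/N) = 61.63 years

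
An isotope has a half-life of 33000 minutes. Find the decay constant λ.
λ = ln(2)/t½ = 2.1e-5 minute⁻¹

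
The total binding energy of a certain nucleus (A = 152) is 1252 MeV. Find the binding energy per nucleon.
B.E./A = 1252/152 = 8.237 MeV/nucleon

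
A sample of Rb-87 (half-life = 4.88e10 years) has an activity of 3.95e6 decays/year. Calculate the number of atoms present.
N = A/λ = 2.781e17 atoms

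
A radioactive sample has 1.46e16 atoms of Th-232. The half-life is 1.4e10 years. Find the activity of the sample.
A = λN = 7.229e5 decays/year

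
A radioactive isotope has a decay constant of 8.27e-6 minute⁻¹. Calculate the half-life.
t½ = ln(2)/λ = 83810 minutes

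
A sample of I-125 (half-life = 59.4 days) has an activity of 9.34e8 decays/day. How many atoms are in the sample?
N = A/λ = 8.004e10 atoms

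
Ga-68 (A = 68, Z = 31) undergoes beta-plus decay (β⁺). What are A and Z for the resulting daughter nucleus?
Daughter: A = 68, Z = 30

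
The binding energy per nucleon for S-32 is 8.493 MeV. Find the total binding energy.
B.E. = 8.493 × 32 = 271.8 MeV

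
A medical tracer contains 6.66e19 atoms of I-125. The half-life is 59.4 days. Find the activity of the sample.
A = λN = 7.772e17 decays/day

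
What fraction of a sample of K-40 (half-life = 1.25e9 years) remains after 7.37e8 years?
N/N₀ = (1/2)^(t/t½) = 0.6645 = 66.5%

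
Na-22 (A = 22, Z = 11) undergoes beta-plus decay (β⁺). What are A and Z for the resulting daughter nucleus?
Daughter: A = 22, Z = 10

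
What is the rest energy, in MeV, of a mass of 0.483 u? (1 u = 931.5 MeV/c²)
E = mc² = 449.9 MeV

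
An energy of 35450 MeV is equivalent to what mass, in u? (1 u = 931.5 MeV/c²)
m = E/c² = 38.06 u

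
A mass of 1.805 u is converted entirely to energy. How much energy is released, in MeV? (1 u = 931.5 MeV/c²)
E = mc² = 1681 MeV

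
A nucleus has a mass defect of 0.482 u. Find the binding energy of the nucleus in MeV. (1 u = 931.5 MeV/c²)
B.E. = Δm × 931.5 = 449 MeV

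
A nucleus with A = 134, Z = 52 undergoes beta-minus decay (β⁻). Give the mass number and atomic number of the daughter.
Daughter: A = 134, Z = 53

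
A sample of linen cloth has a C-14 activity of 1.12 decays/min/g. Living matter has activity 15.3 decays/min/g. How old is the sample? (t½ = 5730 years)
Age = t½ × log₂(A₀/A) = 21610 years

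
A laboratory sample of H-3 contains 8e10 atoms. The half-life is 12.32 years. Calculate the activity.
A = λN = 4.501e9 decays/year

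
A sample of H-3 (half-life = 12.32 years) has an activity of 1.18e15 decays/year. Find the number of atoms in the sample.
N = A/λ = 2.097e16 atoms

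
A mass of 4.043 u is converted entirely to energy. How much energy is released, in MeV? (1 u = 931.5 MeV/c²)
E = mc² = 3766 MeV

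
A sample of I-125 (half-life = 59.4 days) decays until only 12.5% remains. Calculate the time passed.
t = t½ × log₂(N₀/N) = 178.2 days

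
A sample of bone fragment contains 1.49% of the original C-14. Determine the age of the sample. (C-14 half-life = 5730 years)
Age = t½ × log₂(1/ratio) = 34770 years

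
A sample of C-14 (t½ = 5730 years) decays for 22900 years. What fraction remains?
N/N₀ = (1/2)^(t/t½) = 0.06265 = 6.27%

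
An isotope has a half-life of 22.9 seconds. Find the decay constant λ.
λ = ln(2)/t½ = 0.03027 second⁻¹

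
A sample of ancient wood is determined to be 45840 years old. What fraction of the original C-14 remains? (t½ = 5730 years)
N/N₀ = (1/2)^(t/t½) = 0.003906 = 0.391%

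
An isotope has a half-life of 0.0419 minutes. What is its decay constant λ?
λ = ln(2)/t½ = 16.54 minute⁻¹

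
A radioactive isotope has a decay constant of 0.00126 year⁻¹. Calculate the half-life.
t½ = ln(2)/λ = 550.1 years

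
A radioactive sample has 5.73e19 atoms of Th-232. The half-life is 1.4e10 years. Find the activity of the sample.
A = λN = 2.837e9 decays/year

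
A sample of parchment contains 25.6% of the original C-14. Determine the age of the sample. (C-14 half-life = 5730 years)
Age = t½ × log₂(1/ratio) = 11260 years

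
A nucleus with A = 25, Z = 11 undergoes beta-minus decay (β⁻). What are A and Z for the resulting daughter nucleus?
Daughter: A = 25, Z = 12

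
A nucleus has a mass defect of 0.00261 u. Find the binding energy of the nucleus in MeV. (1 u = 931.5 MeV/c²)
B.E. = Δm × 931.5 = 2.431 MeV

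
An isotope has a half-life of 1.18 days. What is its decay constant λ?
λ = ln(2)/t½ = 0.5874 day⁻¹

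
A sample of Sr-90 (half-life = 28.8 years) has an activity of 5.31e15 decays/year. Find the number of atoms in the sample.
N = A/λ = 2.206e17 atoms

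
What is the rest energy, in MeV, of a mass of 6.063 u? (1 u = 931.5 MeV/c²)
E = mc² = 5648 MeV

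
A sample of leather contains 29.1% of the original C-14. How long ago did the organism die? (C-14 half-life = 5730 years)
Age = t½ × log₂(1/ratio) = 10200 years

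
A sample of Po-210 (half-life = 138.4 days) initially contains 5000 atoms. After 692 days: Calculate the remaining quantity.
N = N₀(1/2)^(t/t½) = 156.2 atoms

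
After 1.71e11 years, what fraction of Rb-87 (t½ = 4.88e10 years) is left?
N/N₀ = (1/2)^(t/t½) = 0.08814 = 8.81%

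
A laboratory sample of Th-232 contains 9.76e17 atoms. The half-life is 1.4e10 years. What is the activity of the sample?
A = λN = 4.832e7 decays/year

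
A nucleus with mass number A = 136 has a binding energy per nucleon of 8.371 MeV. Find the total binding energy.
B.E. = 8.371 × 136 = 1138 MeV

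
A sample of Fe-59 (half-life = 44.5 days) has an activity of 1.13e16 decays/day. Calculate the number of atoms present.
N = A/λ = 7.255e17 atoms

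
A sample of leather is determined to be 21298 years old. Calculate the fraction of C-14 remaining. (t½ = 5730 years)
N/N₀ = (1/2)^(t/t½) = 0.07605 = 7.6%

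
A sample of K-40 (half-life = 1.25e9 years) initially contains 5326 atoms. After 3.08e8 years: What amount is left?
N = N₀(1/2)^(t/t½) = 4490 atoms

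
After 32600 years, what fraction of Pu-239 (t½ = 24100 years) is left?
N/N₀ = (1/2)^(t/t½) = 0.3916 = 39.2%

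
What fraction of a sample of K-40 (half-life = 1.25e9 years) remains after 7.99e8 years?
N/N₀ = (1/2)^(t/t½) = 0.6421 = 64.2%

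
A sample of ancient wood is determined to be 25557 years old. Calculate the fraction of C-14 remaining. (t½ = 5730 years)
N/N₀ = (1/2)^(t/t½) = 0.04543 = 4.54%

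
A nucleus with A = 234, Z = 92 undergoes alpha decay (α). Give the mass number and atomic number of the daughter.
Daughter: A = 230, Z = 90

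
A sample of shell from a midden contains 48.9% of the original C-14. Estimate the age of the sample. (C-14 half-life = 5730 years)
Age = t½ × log₂(1/ratio) = 5914 years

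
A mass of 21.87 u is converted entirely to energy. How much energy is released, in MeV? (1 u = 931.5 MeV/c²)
E = mc² = 20370 MeV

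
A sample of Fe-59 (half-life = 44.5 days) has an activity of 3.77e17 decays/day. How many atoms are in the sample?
N = A/λ = 2.42e19 atoms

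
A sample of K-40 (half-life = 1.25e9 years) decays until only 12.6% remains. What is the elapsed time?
t = t½ × log₂(N₀/N) = 3.736e9 years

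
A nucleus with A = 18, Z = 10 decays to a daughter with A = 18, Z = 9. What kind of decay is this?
ΔA = 0, ΔZ = -1 ⇒ beta-plus decay (β⁺) or electron capture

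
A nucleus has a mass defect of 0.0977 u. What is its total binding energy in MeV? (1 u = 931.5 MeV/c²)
B.E. = Δm × 931.5 = 91.01 MeV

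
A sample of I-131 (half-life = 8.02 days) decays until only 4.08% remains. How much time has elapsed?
t = t½ × log₂(N₀/N) = 37.01 days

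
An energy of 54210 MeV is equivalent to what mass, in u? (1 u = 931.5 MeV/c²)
m = E/c² = 58.2 u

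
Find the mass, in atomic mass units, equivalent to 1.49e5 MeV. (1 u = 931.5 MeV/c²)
m = E/c² = 160 u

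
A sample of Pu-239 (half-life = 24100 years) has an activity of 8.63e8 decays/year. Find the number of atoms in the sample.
N = A/λ = 3.001e13 atoms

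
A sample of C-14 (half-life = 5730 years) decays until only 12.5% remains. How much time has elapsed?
t = t½ × log₂(N₀/N) = 17190 years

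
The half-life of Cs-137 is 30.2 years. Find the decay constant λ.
λ = ln(2)/t½ = 0.02295 year⁻¹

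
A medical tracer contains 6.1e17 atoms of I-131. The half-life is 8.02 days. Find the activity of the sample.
A = λN = 5.272e16 decays/day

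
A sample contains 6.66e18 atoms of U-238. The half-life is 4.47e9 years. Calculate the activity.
A = λN = 1.033e9 decays/year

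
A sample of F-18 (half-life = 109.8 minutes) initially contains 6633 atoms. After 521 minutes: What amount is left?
N = N₀(1/2)^(t/t½) = 247.4 atoms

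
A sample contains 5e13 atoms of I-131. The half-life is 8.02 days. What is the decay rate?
A = λN = 4.321e12 decays/day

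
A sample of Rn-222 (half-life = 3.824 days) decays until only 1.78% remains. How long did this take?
t = t½ × log₂(N₀/N) = 22.23 days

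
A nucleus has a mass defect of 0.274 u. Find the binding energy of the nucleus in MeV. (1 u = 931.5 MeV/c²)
B.E. = Δm × 931.5 = 255.2 MeV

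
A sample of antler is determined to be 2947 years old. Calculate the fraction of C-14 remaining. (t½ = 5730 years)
N/N₀ = (1/2)^(t/t½) = 0.7001 = 70%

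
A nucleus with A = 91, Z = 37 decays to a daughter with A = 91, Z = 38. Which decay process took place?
ΔA = 0, ΔZ = +1 ⇒ beta-minus decay (β⁻)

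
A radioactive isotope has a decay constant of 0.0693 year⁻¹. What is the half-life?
t½ = ln(2)/λ = 10 years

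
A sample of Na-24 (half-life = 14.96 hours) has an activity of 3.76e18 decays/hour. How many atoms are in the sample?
N = A/λ = 8.115e19 atoms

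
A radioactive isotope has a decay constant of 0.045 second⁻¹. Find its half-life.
t½ = ln(2)/λ = 15.4 seconds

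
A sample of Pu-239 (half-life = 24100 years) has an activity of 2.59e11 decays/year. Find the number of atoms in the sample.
N = A/λ = 9.005e15 atoms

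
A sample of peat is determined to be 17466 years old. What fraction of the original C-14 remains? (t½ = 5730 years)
N/N₀ = (1/2)^(t/t½) = 0.1209 = 12.1%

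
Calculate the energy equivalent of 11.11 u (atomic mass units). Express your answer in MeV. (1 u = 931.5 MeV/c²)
E = mc² = 10350 MeV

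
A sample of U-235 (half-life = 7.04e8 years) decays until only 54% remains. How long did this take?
t = t½ × log₂(N₀/N) = 6.258e8 years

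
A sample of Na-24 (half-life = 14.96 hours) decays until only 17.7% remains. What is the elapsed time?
t = t½ × log₂(N₀/N) = 37.37 hours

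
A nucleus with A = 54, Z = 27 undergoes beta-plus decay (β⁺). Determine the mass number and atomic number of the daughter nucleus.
Daughter: A = 54, Z = 26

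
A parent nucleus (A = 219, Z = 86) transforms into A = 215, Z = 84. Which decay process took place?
ΔA = -4, ΔZ = -2 ⇒ alpha decay (α)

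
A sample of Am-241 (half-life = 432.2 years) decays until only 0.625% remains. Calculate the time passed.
t = t½ × log₂(N₀/N) = 3165 years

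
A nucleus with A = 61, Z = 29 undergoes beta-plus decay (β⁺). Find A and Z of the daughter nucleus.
Daughter: A = 61, Z = 28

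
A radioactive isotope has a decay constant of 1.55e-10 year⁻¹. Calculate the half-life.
t½ = ln(2)/λ = 4.472e9 years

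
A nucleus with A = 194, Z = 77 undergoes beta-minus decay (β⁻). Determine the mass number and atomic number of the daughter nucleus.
Daughter: A = 194, Z = 78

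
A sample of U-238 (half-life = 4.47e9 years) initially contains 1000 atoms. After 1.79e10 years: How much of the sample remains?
N = N₀(1/2)^(t/t½) = 62.31 atoms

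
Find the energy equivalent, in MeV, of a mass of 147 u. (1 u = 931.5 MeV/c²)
E = mc² = 1.369e5 MeV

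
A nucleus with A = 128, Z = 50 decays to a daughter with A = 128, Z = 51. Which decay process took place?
ΔA = 0, ΔZ = +1 ⇒ beta-minus decay (β⁻)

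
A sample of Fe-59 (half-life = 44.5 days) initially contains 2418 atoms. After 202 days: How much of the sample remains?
N = N₀(1/2)^(t/t½) = 104 atoms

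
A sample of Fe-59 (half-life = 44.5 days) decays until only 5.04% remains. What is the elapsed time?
t = t½ × log₂(N₀/N) = 191.8 days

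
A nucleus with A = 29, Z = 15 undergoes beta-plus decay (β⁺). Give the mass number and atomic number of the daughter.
Daughter: A = 29, Z = 14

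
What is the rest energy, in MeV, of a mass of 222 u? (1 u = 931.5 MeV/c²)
E = mc² = 2.068e5 MeV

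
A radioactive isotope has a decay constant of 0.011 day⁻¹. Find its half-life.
t½ = ln(2)/λ = 63.01 days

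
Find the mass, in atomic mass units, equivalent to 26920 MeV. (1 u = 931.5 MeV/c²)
m = E/c² = 28.9 u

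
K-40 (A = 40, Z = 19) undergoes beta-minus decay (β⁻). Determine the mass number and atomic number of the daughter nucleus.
Daughter: A = 40, Z = 20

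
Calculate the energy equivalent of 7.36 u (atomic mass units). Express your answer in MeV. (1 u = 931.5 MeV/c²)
E = mc² = 6856 MeV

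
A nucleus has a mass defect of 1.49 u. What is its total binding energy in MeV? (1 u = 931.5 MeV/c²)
B.E. = Δm × 931.5 = 1388 MeV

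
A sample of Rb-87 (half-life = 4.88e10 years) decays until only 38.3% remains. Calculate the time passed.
t = t½ × log₂(N₀/N) = 6.757e10 years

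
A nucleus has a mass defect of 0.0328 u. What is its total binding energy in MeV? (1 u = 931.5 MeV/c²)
B.E. = Δm × 931.5 = 30.55 MeV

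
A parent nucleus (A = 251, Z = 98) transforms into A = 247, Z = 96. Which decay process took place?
ΔA = -4, ΔZ = -2 ⇒ alpha decay (α)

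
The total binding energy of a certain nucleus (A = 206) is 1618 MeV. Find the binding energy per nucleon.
B.E./A = 1618/206 = 7.854 MeV/nucleon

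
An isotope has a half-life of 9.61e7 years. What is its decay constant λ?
λ = ln(2)/t½ = 7.213e-9 year⁻¹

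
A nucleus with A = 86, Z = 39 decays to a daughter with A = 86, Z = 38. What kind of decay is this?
ΔA = 0, ΔZ = -1 ⇒ beta-plus decay (β⁺) or electron capture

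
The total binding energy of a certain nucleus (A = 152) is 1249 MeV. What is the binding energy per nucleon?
B.E./A = 1249/152 = 8.217 MeV/nucleon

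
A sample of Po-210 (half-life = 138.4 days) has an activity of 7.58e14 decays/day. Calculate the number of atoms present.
N = A/λ = 1.513e17 atoms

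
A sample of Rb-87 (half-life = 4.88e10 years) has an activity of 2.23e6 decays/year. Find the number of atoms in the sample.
N = A/λ = 1.57e17 atoms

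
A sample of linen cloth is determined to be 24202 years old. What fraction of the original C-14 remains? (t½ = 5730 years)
N/N₀ = (1/2)^(t/t½) = 0.05352 = 5.35%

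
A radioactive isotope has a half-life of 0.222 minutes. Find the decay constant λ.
λ = ln(2)/t½ = 3.122 minute⁻¹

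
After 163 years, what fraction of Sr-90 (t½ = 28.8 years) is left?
N/N₀ = (1/2)^(t/t½) = 0.01978 = 1.98%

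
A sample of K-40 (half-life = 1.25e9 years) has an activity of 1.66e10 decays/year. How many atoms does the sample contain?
N = A/λ = 2.994e19 atoms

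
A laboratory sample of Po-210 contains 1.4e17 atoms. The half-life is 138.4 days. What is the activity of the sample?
A = λN = 7.012e14 decays/day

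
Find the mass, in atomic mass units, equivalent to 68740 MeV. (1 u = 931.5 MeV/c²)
m = E/c² = 73.79 u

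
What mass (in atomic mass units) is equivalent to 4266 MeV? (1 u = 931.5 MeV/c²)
m = E/c² = 4.58 u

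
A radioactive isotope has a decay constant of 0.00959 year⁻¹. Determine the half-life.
t½ = ln(2)/λ = 72.28 years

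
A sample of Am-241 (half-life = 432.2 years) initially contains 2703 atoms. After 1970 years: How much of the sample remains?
N = N₀(1/2)^(t/t½) = 114.7 atoms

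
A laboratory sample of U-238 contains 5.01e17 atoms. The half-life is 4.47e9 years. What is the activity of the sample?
A = λN = 7.769e7 decays/year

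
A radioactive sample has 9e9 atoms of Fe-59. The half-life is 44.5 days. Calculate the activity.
A = λN = 1.402e8 decays/day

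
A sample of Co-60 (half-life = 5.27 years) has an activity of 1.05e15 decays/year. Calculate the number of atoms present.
N = A/λ = 7.983e15 atoms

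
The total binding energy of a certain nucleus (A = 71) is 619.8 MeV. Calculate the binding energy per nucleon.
B.E./A = 619.8/71 = 8.73 MeV/nucleon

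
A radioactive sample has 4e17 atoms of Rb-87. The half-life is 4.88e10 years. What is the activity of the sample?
A = λN = 5.682e6 decays/year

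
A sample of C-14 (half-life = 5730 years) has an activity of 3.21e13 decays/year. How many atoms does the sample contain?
N = A/λ = 2.654e17 atoms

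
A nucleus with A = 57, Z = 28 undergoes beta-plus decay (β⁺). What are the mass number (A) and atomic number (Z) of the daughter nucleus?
Daughter: A = 57, Z = 27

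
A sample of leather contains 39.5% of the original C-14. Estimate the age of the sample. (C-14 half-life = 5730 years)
Age = t½ × log₂(1/ratio) = 7679 years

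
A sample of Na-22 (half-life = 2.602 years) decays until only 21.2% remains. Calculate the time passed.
t = t½ × log₂(N₀/N) = 5.823 years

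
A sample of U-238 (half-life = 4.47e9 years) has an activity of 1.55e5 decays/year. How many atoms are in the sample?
N = A/λ = 9.996e14 atoms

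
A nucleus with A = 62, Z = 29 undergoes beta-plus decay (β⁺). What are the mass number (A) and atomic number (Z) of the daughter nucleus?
Daughter: A = 62, Z = 28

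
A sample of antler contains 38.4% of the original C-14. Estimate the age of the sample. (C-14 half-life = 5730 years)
Age = t½ × log₂(1/ratio) = 7912 years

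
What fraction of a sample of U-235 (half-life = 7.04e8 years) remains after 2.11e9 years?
N/N₀ = (1/2)^(t/t½) = 0.1252 = 12.5%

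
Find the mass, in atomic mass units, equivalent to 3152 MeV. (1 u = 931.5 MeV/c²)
m = E/c² = 3.384 u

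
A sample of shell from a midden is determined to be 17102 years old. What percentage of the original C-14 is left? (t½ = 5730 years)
N/N₀ = (1/2)^(t/t½) = 0.1263 = 12.6%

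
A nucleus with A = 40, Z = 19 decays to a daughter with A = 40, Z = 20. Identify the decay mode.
ΔA = 0, ΔZ = +1 ⇒ beta-minus decay (β⁻)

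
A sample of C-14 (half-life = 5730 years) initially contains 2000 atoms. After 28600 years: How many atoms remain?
N = N₀(1/2)^(t/t½) = 62.88 atoms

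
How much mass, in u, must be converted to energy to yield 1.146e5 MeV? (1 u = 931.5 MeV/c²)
m = E/c² = 123 u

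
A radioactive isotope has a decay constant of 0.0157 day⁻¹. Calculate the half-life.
t½ = ln(2)/λ = 44.15 days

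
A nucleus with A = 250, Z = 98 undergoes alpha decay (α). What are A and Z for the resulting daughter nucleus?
Daughter: A = 246, Z = 96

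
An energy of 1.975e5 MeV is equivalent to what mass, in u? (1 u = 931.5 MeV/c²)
m = E/c² = 212 u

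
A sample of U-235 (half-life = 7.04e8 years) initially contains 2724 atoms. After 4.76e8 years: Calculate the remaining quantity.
N = N₀(1/2)^(t/t½) = 1705 atoms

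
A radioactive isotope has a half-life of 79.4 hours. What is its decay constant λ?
λ = ln(2)/t½ = 0.00873 hour⁻¹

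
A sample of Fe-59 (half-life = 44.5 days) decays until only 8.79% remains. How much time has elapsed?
t = t½ × log₂(N₀/N) = 156.1 days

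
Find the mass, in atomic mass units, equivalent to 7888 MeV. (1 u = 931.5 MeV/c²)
m = E/c² = 8.468 u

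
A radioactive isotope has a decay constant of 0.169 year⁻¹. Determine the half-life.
t½ = ln(2)/λ = 4.101 years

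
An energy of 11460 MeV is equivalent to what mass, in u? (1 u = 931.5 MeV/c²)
m = E/c² = 12.3 u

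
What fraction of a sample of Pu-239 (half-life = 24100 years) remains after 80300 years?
N/N₀ = (1/2)^(t/t½) = 0.09931 = 9.93%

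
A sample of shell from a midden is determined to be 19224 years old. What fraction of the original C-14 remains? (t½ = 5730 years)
N/N₀ = (1/2)^(t/t½) = 0.09774 = 9.77%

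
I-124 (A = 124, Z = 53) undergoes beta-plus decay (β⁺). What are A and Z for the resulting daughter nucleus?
Daughter: A = 124, Z = 52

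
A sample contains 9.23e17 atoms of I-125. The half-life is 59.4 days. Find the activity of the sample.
A = λN = 1.077e16 decays/day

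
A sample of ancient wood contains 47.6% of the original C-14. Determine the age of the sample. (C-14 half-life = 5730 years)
Age = t½ × log₂(1/ratio) = 6137 years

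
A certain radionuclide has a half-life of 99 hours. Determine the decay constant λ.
λ = ln(2)/t½ = 0.007001 hour⁻¹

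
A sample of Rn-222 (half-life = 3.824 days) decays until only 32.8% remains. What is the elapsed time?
t = t½ × log₂(N₀/N) = 6.15 days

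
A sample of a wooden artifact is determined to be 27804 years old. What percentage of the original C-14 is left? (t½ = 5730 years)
N/N₀ = (1/2)^(t/t½) = 0.03462 = 3.46%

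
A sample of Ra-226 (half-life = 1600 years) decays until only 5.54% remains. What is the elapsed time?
t = t½ × log₂(N₀/N) = 6678 years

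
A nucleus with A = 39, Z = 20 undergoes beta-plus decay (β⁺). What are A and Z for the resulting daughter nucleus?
Daughter: A = 39, Z = 19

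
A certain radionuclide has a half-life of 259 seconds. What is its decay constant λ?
λ = ln(2)/t½ = 0.002676 second⁻¹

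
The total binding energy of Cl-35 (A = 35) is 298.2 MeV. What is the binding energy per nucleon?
B.E./A = 298.2/35 = 8.52 MeV/nucleon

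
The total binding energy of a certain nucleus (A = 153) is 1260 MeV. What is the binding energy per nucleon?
B.E./A = 1260/153 = 8.235 MeV/nucleon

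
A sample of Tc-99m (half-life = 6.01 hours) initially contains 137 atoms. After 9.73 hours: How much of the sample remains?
N = N₀(1/2)^(t/t½) = 44.6 atoms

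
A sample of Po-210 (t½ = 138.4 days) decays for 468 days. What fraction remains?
N/N₀ = (1/2)^(t/t½) = 0.09595 = 9.6%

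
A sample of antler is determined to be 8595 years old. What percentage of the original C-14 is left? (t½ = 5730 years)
N/N₀ = (1/2)^(t/t½) = 0.3536 = 35.4%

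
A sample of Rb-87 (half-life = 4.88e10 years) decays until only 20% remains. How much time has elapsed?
t = t½ × log₂(N₀/N) = 1.133e11 years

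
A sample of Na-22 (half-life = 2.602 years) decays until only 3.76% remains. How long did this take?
t = t½ × log₂(N₀/N) = 12.32 years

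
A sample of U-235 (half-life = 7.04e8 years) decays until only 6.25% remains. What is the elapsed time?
t = t½ × log₂(N₀/N) = 2.816e9 years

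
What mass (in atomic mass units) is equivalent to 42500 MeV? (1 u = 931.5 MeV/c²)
m = E/c² = 45.63 u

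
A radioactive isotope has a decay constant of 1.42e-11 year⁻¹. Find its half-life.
t½ = ln(2)/λ = 4.881e10 years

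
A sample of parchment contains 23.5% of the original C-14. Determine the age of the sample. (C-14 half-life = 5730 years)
Age = t½ × log₂(1/ratio) = 11970 years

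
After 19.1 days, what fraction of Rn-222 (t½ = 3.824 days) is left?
N/N₀ = (1/2)^(t/t½) = 0.03136 = 3.14%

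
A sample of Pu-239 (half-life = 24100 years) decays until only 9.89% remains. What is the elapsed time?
t = t½ × log₂(N₀/N) = 80440 years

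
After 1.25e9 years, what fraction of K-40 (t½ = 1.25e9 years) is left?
N/N₀ = (1/2)^(t/t½) = 0.5 = 50%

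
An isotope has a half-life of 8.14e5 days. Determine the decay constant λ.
λ = ln(2)/t½ = 8.515e-7 day⁻¹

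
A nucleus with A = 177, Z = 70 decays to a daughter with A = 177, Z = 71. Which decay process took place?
ΔA = 0, ΔZ = +1 ⇒ beta-minus decay (β⁻)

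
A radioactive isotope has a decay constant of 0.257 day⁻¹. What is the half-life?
t½ = ln(2)/λ = 2.697 days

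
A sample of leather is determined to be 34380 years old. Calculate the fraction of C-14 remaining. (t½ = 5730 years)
N/N₀ = (1/2)^(t/t½) = 0.01562 = 1.56%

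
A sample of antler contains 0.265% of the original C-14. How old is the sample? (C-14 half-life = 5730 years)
Age = t½ × log₂(1/ratio) = 49050 years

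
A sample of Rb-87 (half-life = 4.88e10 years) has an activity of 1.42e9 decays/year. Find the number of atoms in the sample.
N = A/λ = 9.997e19 atoms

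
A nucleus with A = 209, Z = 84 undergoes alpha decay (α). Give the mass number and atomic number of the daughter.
Daughter: A = 205, Z = 82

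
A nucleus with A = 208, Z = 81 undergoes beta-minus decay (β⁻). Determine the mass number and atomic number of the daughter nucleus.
Daughter: A = 208, Z = 82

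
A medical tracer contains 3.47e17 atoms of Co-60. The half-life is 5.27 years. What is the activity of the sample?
A = λN = 4.564e16 decays/year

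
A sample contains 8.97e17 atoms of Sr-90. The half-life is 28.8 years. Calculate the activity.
A = λN = 2.159e16 decays/year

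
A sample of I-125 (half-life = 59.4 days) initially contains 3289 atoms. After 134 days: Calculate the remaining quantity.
N = N₀(1/2)^(t/t½) = 688.6 atoms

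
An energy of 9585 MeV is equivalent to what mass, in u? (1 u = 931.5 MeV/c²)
m = E/c² = 10.29 u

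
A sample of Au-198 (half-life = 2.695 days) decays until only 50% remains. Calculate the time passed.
t = t½ × log₂(N₀/N) = 2.695 days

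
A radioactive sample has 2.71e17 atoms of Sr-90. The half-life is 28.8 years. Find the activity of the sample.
A = λN = 6.522e15 decays/year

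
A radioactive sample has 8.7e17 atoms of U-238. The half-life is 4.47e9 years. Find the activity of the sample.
A = λN = 1.349e8 decays/year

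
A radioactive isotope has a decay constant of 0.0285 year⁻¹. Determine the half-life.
t½ = ln(2)/λ = 24.32 years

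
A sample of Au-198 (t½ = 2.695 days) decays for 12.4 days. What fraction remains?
N/N₀ = (1/2)^(t/t½) = 0.0412 = 4.12%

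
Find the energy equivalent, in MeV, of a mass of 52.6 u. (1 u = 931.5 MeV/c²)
E = mc² = 49000 MeV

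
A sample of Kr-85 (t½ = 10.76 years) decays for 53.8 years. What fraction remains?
N/N₀ = (1/2)^(t/t½) = 0.03125 = 3.12%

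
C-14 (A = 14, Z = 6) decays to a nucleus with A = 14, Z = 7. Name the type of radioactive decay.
ΔA = 0, ΔZ = +1 ⇒ beta-minus decay (β⁻)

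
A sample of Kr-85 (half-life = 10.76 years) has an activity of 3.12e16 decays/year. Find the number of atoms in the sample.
N = A/λ = 4.843e17 atoms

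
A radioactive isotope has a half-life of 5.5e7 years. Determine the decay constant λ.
λ = ln(2)/t½ = 1.26e-8 year⁻¹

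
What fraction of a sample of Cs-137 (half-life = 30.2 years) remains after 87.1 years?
N/N₀ = (1/2)^(t/t½) = 0.1355 = 13.5%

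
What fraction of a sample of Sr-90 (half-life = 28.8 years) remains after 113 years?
N/N₀ = (1/2)^(t/t½) = 0.0659 = 6.59%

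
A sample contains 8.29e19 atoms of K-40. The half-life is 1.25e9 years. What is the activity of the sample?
A = λN = 4.597e10 decays/year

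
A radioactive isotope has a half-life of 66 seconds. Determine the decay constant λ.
λ = ln(2)/t½ = 0.0105 second⁻¹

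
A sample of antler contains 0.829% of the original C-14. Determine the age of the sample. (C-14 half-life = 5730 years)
Age = t½ × log₂(1/ratio) = 39620 years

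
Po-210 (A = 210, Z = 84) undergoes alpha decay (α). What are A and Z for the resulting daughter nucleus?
Daughter: A = 206, Z = 82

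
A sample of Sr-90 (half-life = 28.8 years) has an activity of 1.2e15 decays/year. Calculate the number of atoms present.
N = A/λ = 4.986e16 atoms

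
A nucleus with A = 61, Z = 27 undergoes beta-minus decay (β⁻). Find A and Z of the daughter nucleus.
Daughter: A = 61, Z = 28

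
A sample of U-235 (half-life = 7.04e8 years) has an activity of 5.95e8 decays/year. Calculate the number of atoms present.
N = A/λ = 6.043e17 atoms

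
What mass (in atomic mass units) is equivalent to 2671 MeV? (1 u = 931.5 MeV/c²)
m = E/c² = 2.867 u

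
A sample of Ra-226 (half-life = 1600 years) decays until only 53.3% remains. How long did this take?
t = t½ × log₂(N₀/N) = 1452 years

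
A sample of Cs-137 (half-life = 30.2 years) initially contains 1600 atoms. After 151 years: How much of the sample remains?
N = N₀(1/2)^(t/t½) = 50 atoms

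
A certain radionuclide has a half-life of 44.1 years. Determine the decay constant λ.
λ = ln(2)/t½ = 0.01572 year⁻¹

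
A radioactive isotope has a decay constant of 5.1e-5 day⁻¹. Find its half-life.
t½ = ln(2)/λ = 13590 days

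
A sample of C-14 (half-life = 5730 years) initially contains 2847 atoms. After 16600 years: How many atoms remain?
N = N₀(1/2)^(t/t½) = 382.2 atoms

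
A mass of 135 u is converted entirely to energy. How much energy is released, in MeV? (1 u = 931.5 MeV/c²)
E = mc² = 1.258e5 MeV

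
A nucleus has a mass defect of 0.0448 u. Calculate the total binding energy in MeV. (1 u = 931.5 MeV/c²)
B.E. = Δm × 931.5 = 41.73 MeV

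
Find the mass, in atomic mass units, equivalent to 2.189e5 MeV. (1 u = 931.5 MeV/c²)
m = E/c² = 235 u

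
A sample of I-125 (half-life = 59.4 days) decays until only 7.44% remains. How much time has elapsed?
t = t½ × log₂(N₀/N) = 222.7 days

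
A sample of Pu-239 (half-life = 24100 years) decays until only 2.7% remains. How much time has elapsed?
t = t½ × log₂(N₀/N) = 1.256e5 years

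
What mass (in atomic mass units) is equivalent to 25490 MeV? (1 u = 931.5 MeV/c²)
m = E/c² = 27.36 u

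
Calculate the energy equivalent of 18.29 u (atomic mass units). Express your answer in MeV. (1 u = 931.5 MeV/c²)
E = mc² = 17040 MeV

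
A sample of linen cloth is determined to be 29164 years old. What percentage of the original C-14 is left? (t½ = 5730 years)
N/N₀ = (1/2)^(t/t½) = 0.02937 = 2.94%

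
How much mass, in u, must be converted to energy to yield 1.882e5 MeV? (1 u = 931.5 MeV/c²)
m = E/c² = 202 u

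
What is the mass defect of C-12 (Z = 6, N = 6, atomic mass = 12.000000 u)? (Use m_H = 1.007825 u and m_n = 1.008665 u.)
Δm = Z·m_H + N·m_n − M = 0.09894 u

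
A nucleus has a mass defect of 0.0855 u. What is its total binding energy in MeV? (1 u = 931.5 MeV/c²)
B.E. = Δm × 931.5 = 79.64 MeV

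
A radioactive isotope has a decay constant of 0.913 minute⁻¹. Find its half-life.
t½ = ln(2)/λ = 0.7592 minutes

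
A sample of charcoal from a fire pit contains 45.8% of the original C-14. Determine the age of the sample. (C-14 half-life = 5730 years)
Age = t½ × log₂(1/ratio) = 6455 years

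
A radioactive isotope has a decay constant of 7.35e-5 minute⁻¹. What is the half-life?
t½ = ln(2)/λ = 9431 minutes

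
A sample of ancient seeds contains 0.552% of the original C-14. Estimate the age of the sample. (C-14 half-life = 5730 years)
Age = t½ × log₂(1/ratio) = 42980 years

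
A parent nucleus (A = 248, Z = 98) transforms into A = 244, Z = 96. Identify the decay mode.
ΔA = -4, ΔZ = -2 ⇒ alpha decay (α)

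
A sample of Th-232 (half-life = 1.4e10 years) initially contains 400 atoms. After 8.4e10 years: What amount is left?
N = N₀(1/2)^(t/t½) = 6.25 atoms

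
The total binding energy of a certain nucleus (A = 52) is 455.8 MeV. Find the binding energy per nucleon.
B.E./A = 455.8/52 = 8.765 MeV/nucleon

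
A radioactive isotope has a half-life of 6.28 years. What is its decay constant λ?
λ = ln(2)/t½ = 0.1104 year⁻¹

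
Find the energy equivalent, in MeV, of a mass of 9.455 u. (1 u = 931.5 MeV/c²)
E = mc² = 8807 MeV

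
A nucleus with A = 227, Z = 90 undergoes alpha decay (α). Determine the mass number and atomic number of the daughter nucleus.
Daughter: A = 223, Z = 88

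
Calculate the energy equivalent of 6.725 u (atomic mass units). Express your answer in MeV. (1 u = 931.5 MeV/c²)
E = mc² = 6264 MeV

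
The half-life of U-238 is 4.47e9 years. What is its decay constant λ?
λ = ln(2)/t½ = 1.551e-10 year⁻¹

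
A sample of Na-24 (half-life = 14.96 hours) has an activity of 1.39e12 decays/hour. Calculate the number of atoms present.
N = A/λ = 3e13 atoms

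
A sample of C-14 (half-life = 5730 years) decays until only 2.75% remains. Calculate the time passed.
t = t½ × log₂(N₀/N) = 29710 years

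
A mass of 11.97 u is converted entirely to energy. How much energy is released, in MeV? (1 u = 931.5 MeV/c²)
E = mc² = 11150 MeV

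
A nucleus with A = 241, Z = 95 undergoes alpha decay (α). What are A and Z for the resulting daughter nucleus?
Daughter: A = 237, Z = 93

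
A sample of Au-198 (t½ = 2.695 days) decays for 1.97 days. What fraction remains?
N/N₀ = (1/2)^(t/t½) = 0.6025 = 60.2%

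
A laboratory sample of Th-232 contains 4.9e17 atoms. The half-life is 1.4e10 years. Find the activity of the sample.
A = λN = 2.426e7 decays/year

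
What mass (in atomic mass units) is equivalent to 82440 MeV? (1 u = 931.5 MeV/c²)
m = E/c² = 88.5 u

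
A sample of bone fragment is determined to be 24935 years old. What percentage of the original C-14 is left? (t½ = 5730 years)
N/N₀ = (1/2)^(t/t½) = 0.04898 = 4.9%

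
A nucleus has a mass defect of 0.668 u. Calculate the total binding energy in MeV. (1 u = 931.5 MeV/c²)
B.E. = Δm × 931.5 = 622.2 MeV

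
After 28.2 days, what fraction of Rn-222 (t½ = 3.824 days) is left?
N/N₀ = (1/2)^(t/t½) = 0.006026 = 0.603%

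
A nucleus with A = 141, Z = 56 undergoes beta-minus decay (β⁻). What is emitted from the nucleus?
β⁻: electron (e⁻) + antineutrino (ν̄ₑ)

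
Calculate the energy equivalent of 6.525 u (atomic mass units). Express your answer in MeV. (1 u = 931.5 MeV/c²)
E = mc² = 6078 MeV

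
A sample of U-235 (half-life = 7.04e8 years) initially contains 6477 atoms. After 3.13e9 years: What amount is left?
N = N₀(1/2)^(t/t½) = 297.2 atoms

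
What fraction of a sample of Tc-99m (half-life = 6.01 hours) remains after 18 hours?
N/N₀ = (1/2)^(t/t½) = 0.1254 = 12.5%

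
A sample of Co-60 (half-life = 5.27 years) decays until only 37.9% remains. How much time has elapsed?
t = t½ × log₂(N₀/N) = 7.377 years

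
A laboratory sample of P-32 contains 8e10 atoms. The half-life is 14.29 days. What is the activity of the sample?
A = λN = 3.88e9 decays/day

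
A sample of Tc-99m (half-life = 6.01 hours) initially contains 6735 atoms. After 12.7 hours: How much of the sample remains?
N = N₀(1/2)^(t/t½) = 1557 atoms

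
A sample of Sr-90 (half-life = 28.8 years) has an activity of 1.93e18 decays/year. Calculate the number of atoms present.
N = A/λ = 8.019e19 atoms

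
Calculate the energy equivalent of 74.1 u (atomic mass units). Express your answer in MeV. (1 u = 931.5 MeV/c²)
E = mc² = 69020 MeV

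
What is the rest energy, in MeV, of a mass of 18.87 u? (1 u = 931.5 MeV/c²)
E = mc² = 17580 MeV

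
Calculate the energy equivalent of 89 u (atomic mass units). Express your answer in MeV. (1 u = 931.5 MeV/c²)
E = mc² = 82900 MeV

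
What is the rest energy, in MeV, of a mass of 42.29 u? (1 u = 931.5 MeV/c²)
E = mc² = 39390 MeV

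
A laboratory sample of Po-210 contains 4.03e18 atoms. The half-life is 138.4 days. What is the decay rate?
A = λN = 2.018e16 decays/day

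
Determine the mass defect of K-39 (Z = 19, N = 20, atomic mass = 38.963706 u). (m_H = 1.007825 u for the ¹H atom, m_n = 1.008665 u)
Δm = Z·m_H + N·m_n − M = 0.3583 u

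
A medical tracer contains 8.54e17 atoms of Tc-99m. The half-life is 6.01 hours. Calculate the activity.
A = λN = 9.849e16 decays/hour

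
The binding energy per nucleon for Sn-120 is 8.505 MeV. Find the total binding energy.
B.E. = 8.505 × 120 = 1021 MeV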